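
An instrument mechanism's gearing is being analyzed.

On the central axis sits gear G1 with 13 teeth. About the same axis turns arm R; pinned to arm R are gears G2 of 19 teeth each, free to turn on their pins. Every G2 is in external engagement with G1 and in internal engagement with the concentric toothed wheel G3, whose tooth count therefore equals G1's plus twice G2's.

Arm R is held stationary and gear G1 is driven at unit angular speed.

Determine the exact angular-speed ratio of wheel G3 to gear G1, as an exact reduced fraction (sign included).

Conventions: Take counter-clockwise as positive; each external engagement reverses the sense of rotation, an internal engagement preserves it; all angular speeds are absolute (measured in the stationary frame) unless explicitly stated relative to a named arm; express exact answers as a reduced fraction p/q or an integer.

-13/51

recognized (axles ride arm R): planetary set, 13/19/51 teeth
ring teeth: 13 + 2·19 = 51
13(ω_sun−ω_arm) = −51(ω_ring−ω_arm),  ω_arm = 0, ω_sun = 1
ω_ring = 0 − (13/51)(1−0) = -13/51
ω_out/ω_in = -13/51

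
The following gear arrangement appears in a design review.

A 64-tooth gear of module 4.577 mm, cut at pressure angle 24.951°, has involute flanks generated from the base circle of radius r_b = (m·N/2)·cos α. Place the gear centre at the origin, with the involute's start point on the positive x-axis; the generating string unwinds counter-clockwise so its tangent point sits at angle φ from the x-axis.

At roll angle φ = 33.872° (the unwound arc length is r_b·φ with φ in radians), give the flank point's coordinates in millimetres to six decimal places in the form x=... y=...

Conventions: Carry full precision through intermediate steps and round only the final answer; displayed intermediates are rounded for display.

x=154.011106 y=8.829949

recognized (one wheel, involute flank): single-mesh tooth geometry, m = 4.577, N = 64
pitch radius r_p = m·N/2 = 4.577·64/2 = 146.464000
base radius r_b = r_p·cos α = 146.464000·cos 24.951° = 132.794351
roll angle φ = 33.872° = 0.59117792 rad
x = r_b·(cos φ + φ·sin φ) = 154.011106
y = r_b·(sin φ − φ·cos φ) = 8.829949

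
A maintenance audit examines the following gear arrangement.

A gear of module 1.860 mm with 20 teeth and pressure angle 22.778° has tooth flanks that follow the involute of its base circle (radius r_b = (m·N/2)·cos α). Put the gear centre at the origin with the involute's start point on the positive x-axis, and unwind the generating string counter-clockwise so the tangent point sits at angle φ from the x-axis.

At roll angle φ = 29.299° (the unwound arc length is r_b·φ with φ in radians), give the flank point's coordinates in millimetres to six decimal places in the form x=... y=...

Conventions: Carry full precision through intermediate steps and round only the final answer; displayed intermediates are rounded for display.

x=19.247183 y=0.744594

class = single-mesh tooth geometry [base-circle involute, m = 1.860, 20T]
pitch radius r_p = m·N/2 = 1.860·20/2 = 18.600000
base radius r_b = r_p·cos α = 18.600000·cos 22.778° = 17.149421
roll angle φ = 29.299° = 0.51136402 rad
x = r_b·(cos φ + φ·sin φ) = 19.247183
y = r_b·(sin φ − φ·cos φ) = 0.744594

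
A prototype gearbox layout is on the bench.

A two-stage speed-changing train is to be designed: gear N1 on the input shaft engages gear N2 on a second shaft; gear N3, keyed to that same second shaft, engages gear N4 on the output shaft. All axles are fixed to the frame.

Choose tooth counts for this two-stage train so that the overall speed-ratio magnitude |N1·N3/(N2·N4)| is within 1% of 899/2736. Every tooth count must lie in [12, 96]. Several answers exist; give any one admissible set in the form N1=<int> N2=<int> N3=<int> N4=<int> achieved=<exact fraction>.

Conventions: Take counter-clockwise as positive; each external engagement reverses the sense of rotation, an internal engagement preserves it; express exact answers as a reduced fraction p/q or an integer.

N1=29 N2=36 N3=31 N4=76 achieved=899/2736

class = fixed-axis compound train [2-stage, 899/2736 wanted]
target = 899/2736 in lowest terms: an exact hit needs N1·N3 = k·899 and N2·N4 = k·2736 for one integer k, every count in [12, 96]; additionally prefer no 1:1 stage (N1 ≠ N2, N3 ≠ N4)
k = 1: N1·N3 = 899 = 29·31, N2·N4 = 2736 = 36·76
achieved = 29·31/(36·76) = 899/2736; |achieved − target| = 0 ≤ 899/273600 ✓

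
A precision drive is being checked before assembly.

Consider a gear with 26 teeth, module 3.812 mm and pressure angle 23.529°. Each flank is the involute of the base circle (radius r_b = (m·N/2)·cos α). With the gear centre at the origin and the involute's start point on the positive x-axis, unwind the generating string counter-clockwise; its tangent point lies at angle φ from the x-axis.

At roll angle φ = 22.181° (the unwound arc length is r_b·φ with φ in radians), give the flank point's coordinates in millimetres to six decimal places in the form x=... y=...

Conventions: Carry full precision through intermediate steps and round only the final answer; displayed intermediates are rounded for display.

class = single-mesh tooth geometry [base-circle involute, m = 3.812, 26T]
pitch radius r_p = m·N/2 = 3.812·26/2 = 49.556000
base radius r_b = r_p·cos α = 49.556000·cos 23.529° = 45.435822
roll angle φ = 22.181° = 0.38713148 rad
x = r_b·(cos φ + φ·sin φ) = 48.714063
y = r_b·(sin φ − φ·cos φ) = 0.865625

x=48.714063 y=0.865625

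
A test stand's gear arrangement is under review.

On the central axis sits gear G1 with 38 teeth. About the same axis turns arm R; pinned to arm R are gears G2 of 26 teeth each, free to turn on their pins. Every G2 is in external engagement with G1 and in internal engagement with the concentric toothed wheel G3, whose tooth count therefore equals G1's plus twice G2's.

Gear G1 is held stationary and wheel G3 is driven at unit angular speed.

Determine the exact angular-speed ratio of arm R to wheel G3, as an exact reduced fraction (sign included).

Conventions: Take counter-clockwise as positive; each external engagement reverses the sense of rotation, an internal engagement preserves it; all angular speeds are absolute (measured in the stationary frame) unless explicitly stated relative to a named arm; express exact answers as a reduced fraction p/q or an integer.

45/64

topology: planetary set — G1 38T / G2 26T / G3 90T, arm = carrier (Willis)
ring teeth: 38 + 2·26 = 90
38(ω_sun−ω_arm) = −90(ω_ring−ω_arm),  ω_sun = 0, ω_ring = 1
38(0−ω_arm) = −90(1−ω_arm)  ⇒  128·ω_arm = 90  ⇒  ω_arm = 45/64
ω_out/ω_in = 45/64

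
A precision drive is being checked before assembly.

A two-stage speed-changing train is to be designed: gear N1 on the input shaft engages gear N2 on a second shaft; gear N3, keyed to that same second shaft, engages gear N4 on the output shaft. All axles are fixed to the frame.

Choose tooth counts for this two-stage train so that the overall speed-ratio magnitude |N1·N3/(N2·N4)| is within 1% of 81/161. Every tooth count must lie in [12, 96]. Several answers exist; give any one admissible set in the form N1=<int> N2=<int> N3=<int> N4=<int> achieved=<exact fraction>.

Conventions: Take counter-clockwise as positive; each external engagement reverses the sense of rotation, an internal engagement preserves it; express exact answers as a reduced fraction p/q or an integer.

N1=12 N2=14 N3=27 N4=46 achieved=81/161

class = fixed-axis compound train [2-stage, 81/161 wanted]
target = 81/161 in lowest terms: an exact hit needs N1·N3 = k·81 and N2·N4 = k·161 for one integer k, every count in [12, 96]; additionally prefer no 1:1 stage (N1 ≠ N2, N3 ≠ N4)
k = 1…3: no 1:1-free in-range split of k·81 and k·161 into factor pairs; take k = 4
k = 4: N1·N3 = 324 = 12·27, N2·N4 = 644 = 14·46
achieved = 12·27/(14·46) = 81/161; |achieved − target| = 0 ≤ 81/16100 ✓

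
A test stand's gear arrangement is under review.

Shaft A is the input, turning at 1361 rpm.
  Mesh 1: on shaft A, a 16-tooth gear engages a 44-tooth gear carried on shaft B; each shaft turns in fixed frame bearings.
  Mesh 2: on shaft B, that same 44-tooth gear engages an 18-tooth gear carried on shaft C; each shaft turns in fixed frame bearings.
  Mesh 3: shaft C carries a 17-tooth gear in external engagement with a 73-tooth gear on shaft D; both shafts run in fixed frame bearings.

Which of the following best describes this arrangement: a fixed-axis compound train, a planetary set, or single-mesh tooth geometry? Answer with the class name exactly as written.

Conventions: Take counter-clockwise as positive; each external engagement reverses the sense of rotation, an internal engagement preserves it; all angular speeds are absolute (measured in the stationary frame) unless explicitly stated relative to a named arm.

fixed-axis compound train

3-mesh fixed-axis compound train (all bearings frame-fixed)
classification: fixed-axis compound train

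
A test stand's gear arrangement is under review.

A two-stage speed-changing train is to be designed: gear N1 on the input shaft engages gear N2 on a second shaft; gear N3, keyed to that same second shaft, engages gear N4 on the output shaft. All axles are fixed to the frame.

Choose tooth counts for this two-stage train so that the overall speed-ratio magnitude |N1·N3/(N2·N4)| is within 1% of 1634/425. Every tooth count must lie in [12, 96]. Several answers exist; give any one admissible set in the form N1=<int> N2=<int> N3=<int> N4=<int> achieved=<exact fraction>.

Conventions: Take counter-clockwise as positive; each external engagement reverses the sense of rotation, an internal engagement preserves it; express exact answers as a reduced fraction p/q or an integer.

N1=19 N2=17 N3=86 N4=25 achieved=1634/425

2-stage fixed-axis compound train for ratio 1634/425
target = 1634/425 in lowest terms: an exact hit needs N1·N3 = k·1634 and N2·N4 = k·425 for one integer k, every count in [12, 96]; additionally prefer no 1:1 stage (N1 ≠ N2, N3 ≠ N4)
k = 1: N1·N3 = 1634 = 19·86, N2·N4 = 425 = 17·25
achieved = 19·86/(17·25) = 1634/425; |achieved − target| = 0 ≤ 817/21250 ✓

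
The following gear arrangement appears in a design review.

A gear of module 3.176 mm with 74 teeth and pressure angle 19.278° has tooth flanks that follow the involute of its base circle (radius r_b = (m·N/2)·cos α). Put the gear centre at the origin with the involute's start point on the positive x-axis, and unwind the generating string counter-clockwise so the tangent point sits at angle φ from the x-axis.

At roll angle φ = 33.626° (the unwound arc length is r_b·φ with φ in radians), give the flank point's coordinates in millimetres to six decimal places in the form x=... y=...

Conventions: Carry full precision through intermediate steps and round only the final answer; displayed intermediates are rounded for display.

x=128.411903 y=7.219790

class = single-mesh tooth geometry [base-circle involute, m = 3.176, 74T]
pitch radius r_p = m·N/2 = 3.176·74/2 = 117.512000
base radius r_b = r_p·cos α = 117.512000·cos 19.278° = 110.922843
roll angle φ = 33.626° = 0.58688441 rad
x = r_b·(cos φ + φ·sin φ) = 128.411903
y = r_b·(sin φ − φ·cos φ) = 7.219790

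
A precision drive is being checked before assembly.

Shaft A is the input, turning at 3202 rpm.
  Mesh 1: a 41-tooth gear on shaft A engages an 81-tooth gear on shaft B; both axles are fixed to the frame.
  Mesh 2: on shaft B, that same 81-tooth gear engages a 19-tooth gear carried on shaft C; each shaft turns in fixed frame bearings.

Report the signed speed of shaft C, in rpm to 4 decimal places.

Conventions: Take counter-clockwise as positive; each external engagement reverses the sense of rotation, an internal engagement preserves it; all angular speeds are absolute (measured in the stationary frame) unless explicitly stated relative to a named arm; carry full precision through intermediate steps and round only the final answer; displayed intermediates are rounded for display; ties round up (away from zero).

+6909.5789 rpm

recognized (3 fixed axles, 2 meshes): fixed-axis compound train
mesh 1 [41T→81T]: ω = 3202.0000×41/81 = 1620.7654 rpm, sense flips to −
mesh 2 [81T→19T]: ω = 1620.7654×81/19 = 6909.5789 rpm, sense flips to +
signed output speed = +6909.5789 rpm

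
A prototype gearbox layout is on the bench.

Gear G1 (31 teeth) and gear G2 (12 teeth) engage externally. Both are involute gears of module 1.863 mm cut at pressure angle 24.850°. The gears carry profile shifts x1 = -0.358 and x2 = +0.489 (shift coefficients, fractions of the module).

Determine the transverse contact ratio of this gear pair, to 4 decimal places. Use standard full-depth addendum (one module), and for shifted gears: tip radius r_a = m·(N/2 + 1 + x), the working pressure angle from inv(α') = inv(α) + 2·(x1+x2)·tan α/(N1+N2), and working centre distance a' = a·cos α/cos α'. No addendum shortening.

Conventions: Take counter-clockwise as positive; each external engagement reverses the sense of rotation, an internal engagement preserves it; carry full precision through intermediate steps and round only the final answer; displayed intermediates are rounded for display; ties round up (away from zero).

1.3066

recognized (one external pair, fixed centres): single-mesh tooth geometry, m = 1.863, N1 = 31, N2 = 12
base radii: r_b1 = 26.202856, r_b2 = 10.143041
tip radii: r_a1 = 30.072546, r_a2 = 13.952007
inv(α') = inv(24.850°) + 2·(-0.358+0.489)·tan α/(31+12) = 0.03223179  ⇒  α' = 25.57910°
a' = a·cos α / cos α' = 40.0545·cos 24.850°/cos 25.57910° = 40.295231
action lengths: √(r_a1²−r_b1²) = 14.756976, √(r_a2²−r_b2²) = 9.580043
base pitch p_b = π·m·cos α = 5.310884
CR = (14.756976 + 9.580043 − 40.295231·sin 25.57910°)/5.310884 = 1.306615
contact ratio ≈ 1.3066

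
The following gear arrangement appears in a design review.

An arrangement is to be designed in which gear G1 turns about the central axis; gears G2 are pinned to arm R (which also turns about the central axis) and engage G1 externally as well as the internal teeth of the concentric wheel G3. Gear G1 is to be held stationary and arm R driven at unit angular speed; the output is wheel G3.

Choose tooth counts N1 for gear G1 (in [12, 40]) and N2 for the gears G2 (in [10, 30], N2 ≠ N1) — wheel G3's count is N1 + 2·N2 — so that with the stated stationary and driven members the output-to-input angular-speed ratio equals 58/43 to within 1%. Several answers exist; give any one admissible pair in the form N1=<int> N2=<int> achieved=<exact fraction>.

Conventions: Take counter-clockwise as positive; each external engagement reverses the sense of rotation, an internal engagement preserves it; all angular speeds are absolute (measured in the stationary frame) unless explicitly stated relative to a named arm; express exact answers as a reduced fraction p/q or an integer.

planetary set to be sized for 58/43 (Willis relation)
Willis with ω_sun = 0: ω_ring/ω_arm = (N1+N3)/N3; set equal to 58/43  ⇒  N3/N1 = 1/(58/43 − 1) = 43/15
N3 = N1 + 2·N2  ⇒  N2/N1 = (N3/N1 − 1)/2 = (43/15 − 1)/2 = 14/15
smallest multiple with N1 ≥ 12 and N2 ≥ 10: k = 1  ⇒  N1 = 1·15 = 15, N2 = 1·14 = 14 (N1 ≤ 40, N2 ≤ 30, N2 ≠ N1 ✓), N3 = 15 + 2·14 = 43
check: (N1+N3)/N3 with N1 = 15, N3 = 43 gives 58/43; |achieved − target| = 0 ≤ 29/2150 ✓

N1=15 N2=14 achieved=58/43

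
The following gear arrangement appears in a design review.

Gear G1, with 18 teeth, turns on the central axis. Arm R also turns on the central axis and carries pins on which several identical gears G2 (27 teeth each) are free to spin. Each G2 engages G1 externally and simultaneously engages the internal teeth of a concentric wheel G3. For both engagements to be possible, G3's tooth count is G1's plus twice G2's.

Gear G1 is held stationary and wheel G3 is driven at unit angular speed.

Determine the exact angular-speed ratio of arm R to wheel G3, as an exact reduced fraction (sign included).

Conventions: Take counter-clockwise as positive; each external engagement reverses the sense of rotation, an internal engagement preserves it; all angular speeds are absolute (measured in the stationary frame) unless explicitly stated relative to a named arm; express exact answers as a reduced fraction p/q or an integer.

4/5

recognized (axles ride arm R): planetary set, 18/27/72 teeth
ring teeth: 18 + 2·27 = 72
18(ω_sun−ω_arm) = −72(ω_ring−ω_arm),  ω_sun = 0, ω_ring = 1
18(0−ω_arm) = −72(1−ω_arm)  ⇒  90·ω_arm = 72  ⇒  ω_arm = 4/5
ω_out/ω_in = 4/5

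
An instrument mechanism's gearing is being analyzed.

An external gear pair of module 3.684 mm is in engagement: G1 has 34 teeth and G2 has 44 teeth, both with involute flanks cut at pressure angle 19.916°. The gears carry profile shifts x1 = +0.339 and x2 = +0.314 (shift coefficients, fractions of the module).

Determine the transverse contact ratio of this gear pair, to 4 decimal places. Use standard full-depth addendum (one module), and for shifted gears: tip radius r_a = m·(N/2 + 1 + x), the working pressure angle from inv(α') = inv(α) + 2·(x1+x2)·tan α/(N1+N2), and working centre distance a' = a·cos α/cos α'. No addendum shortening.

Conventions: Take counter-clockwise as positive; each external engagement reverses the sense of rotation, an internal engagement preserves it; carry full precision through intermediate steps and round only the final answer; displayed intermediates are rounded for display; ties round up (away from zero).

topology: single-mesh involute geometry — m = 3.684, 34T/44T pair
base radii: r_b1 = 58.882410, r_b2 = 76.200765
tip radii: r_a1 = 67.560876, r_a2 = 85.888776
inv(α') = inv(19.916°) + 2·(+0.339+0.314)·tan α/(34+44) = 0.02077743  ⇒  α' = 22.25082°
a' = a·cos α / cos α' = 143.6760·cos 19.916°/cos 22.25082° = 145.951435
action lengths: √(r_a1²−r_b1²) = 33.126029, √(r_a2²−r_b2²) = 39.627329
base pitch p_b = π·m·cos α = 10.881444
CR = (33.126029 + 39.627329 − 145.951435·sin 22.25082°)/10.881444 = 1.607059
contact ratio ≈ 1.6071

1.6071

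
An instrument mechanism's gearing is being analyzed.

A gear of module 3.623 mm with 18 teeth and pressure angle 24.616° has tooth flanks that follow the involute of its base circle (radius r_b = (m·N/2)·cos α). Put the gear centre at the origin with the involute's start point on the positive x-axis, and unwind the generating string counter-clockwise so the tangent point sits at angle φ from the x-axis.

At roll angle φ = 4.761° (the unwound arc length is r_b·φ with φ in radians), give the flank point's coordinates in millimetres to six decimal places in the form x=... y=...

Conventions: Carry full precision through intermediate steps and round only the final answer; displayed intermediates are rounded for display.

recognized (one wheel, involute flank): single-mesh tooth geometry, m = 3.623, N = 18
pitch radius r_p = m·N/2 = 3.623·18/2 = 32.607000
base radius r_b = r_p·cos α = 32.607000·cos 24.616° = 29.643670
roll angle φ = 4.761° = 0.08309513 rad
x = r_b·(cos φ + φ·sin φ) = 29.745835
y = r_b·(sin φ − φ·cos φ) = 0.005665

x=29.745835 y=0.005665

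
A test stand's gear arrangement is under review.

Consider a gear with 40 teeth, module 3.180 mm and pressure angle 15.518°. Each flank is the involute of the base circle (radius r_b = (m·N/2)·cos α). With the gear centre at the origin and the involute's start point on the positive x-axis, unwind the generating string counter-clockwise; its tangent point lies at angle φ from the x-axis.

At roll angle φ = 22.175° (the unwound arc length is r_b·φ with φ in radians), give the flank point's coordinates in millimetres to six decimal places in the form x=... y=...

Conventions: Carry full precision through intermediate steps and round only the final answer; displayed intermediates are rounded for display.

single-mesh involute tooth geometry (40T wheel at module 3.180)
pitch radius r_p = m·N/2 = 3.180·40/2 = 63.600000
base radius r_b = r_p·cos α = 63.600000·cos 15.518° = 61.281554
roll angle φ = 22.175° = 0.38702676 rad
x = r_b·(cos φ + φ·sin φ) = 65.700781
y = r_b·(sin φ − φ·cos φ) = 1.166574

x=65.700781 y=1.166574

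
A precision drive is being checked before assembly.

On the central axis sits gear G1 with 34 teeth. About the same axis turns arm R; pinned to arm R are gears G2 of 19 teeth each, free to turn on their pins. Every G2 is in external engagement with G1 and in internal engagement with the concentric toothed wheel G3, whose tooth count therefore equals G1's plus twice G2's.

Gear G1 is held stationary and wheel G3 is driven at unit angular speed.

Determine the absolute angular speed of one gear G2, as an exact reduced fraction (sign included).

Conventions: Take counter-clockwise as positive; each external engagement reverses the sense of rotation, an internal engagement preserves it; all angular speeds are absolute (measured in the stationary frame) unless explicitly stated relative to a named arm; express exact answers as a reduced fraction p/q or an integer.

planetary set (34T centre, 19T on arm, 72T internal) — Willis relation
ring teeth: 34 + 2·19 = 72
34(ω_sun−ω_arm) = −72(ω_ring−ω_arm),  ω_sun = 0, ω_ring = 1
34(0−ω_arm) = −72(1−ω_arm)  ⇒  106·ω_arm = 72  ⇒  ω_arm = 36/53
sun–planet mesh: 34·(0−36/53) = −19·(ω_p−ω_arm)  ⇒  ω_p−ω_arm = 1224/1007
ω_p = 36/53 + 1224/1007 = 36/19
exact speed ratio = 36/19

36/19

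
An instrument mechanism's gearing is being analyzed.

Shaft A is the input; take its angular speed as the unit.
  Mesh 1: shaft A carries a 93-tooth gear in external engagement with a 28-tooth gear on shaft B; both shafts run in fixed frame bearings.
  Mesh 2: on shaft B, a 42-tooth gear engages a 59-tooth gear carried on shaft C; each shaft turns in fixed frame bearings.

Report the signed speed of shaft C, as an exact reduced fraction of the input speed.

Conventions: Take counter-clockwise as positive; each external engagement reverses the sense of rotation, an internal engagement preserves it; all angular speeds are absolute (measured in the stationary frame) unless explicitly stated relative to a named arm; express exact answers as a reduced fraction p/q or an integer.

2-mesh fixed-axis compound train (all bearings frame-fixed)
mesh 1 [93T→28T]: |ω|/ω_in = 1×93/28 = 93/28, sense flips to −
mesh 2 [42T→59T]: |ω|/ω_in = (93/28)×42/59 = 279/118, sense flips to +
signed output speed (× input speed) = 279/118

279/118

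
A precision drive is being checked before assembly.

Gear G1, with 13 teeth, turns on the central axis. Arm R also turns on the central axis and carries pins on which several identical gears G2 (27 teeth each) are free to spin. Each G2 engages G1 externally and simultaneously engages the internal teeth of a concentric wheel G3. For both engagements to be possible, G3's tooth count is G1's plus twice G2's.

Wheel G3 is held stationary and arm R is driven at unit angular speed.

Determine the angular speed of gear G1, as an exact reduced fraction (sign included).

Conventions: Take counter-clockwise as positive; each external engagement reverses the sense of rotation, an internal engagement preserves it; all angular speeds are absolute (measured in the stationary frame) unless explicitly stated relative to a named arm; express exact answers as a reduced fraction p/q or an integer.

80/13

recognized (axles ride arm R): planetary set, 13/27/67 teeth
ring teeth: 13 + 2·27 = 67
13(ω_sun−ω_arm) = −67(ω_ring−ω_arm),  ω_ring = 0, ω_arm = 1
ω_sun = 1 − (67/13)(0−1) = 80/13
exact speed ratio = 80/13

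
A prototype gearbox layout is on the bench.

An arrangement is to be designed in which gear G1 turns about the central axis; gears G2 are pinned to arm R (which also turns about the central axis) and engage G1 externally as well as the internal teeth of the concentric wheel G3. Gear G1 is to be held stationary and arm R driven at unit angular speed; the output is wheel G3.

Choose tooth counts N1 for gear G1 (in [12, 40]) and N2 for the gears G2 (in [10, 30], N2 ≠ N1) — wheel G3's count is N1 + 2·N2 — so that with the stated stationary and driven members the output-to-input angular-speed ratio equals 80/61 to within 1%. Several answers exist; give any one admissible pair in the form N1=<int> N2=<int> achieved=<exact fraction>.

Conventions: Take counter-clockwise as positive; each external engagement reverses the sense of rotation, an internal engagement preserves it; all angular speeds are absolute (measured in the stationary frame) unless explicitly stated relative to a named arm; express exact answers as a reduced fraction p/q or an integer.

design class (target 80/61): planetary set
Willis with ω_sun = 0: ω_ring/ω_arm = (N1+N3)/N3; set equal to 80/61  ⇒  N3/N1 = 1/(80/61 − 1) = 61/19
N3 = N1 + 2·N2  ⇒  N2/N1 = (N3/N1 − 1)/2 = (61/19 − 1)/2 = 21/19
smallest multiple with N1 ≥ 12 and N2 ≥ 10: k = 1  ⇒  N1 = 1·19 = 19, N2 = 1·21 = 21 (N1 ≤ 40, N2 ≤ 30, N2 ≠ N1 ✓), N3 = 19 + 2·21 = 61
check: (N1+N3)/N3 with N1 = 19, N3 = 61 gives 80/61; |achieved − target| = 0 ≤ 4/305 ✓

N1=19 N2=21 achieved=80/61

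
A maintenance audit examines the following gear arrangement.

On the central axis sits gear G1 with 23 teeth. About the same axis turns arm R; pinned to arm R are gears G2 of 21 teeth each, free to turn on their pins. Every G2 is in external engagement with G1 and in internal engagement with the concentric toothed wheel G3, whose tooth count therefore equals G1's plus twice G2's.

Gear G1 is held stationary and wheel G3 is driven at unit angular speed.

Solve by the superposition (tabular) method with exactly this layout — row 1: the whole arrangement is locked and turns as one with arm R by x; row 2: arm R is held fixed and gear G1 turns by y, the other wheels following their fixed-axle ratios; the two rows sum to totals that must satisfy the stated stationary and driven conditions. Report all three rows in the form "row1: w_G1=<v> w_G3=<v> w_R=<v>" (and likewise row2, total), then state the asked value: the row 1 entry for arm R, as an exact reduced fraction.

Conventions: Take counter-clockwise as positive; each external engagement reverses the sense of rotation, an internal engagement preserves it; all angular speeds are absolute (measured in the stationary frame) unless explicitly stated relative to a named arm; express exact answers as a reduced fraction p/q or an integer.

class = planetary set [G3 = 23+2·21 = 65; Willis about the carrier]
superposition row 1 [locked train]: every member turns x
row 2 — arm fixed, fixed-axis ratios: sun y, ring −(23/65)·y, arm 0
boundary: total ω_sun = x + y = 0 and total ω_ring = x − (23/65)·y = 1  ⇒  y = -65/88, x = 65/88
row 2 ring = −(23/65)·(-65/88) = 23/88
totals (row 1 + row 2): sun 65/88 + (-65/88) = 0, ring 65/88 + 23/88 = 1, arm 65/88 + 0 = 65/88
asked cell (row1, arm) = 65/88

row1: w_G1=65/88 w_G3=65/88 w_R=65/88
row2: w_G1=-65/88 w_G3=23/88 w_R=0
total: w_G1=0 w_G3=1 w_R=65/88
asked value: 65/88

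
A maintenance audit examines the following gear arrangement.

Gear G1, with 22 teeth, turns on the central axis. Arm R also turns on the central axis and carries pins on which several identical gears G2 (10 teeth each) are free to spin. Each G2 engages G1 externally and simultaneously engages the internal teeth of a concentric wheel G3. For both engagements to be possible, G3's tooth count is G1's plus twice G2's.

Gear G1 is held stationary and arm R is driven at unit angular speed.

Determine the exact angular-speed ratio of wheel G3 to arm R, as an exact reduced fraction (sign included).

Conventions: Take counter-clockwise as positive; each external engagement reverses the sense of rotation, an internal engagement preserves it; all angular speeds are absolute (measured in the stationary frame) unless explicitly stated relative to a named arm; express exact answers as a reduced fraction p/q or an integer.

recognized (axles ride arm R): planetary set, 22/10/42 teeth
ring teeth: 22 + 2·10 = 42
22(ω_sun−ω_arm) = −42(ω_ring−ω_arm),  ω_sun = 0, ω_arm = 1
ω_ring = 1 − (22/42)(0−1) = 32/21
ω_out/ω_in = 32/21

32/21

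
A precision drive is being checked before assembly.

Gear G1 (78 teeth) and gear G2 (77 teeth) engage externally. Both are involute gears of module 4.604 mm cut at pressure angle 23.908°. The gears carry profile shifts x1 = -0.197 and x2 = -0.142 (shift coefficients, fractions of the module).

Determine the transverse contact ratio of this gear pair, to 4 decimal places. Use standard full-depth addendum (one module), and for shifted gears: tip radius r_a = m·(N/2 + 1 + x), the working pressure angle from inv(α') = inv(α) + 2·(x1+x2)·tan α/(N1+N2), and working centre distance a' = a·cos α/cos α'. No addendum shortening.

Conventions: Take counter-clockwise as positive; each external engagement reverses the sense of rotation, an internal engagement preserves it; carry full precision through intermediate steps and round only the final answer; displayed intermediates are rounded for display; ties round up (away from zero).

topology: single-mesh involute geometry — m = 4.604, 78T/77T pair
base radii: r_b1 = 164.149624, r_b2 = 162.045142
tip radii: r_a1 = 183.253012, r_a2 = 181.204232
inv(α') = inv(23.908°) + 2·(-0.197-0.142)·tan α/(78+77) = 0.02409363  ⇒  α' = 23.32694°
a' = a·cos α / cos α' = 356.8100·cos 23.908°/cos 23.32694° = 355.231255
action lengths: √(r_a1²−r_b1²) = 81.465129, √(r_a2²−r_b2²) = 81.094671
base pitch p_b = π·m·cos α = 13.222853
CR = (81.465129 + 81.094671 − 355.231255·sin 23.32694°)/13.222853 = 1.655944
contact ratio ≈ 1.6559

1.6559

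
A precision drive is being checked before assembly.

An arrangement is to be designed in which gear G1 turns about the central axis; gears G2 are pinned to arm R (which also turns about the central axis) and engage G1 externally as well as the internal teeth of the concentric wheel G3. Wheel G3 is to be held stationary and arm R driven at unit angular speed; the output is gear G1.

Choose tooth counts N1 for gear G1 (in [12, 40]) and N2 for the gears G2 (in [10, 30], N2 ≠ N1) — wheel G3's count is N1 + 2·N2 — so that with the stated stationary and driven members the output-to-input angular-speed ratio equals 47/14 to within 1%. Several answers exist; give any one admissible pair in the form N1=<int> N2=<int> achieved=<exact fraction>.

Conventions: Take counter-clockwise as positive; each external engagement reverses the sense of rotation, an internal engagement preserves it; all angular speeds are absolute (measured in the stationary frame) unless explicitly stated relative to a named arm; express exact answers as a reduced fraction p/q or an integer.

class = planetary set [ratio 47/14 wanted; Willis about the carrier]
Willis with ω_ring = 0: ω_sun/ω_arm = (N1+N3)/N1; set equal to 47/14  ⇒  N3/N1 = 47/14 − 1 = 33/14
N3 = N1 + 2·N2  ⇒  N2/N1 = (N3/N1 − 1)/2 = (33/14 − 1)/2 = 19/28
smallest multiple with N1 ≥ 12 and N2 ≥ 10: k = 1  ⇒  N1 = 1·28 = 28, N2 = 1·19 = 19 (N1 ≤ 40, N2 ≤ 30, N2 ≠ N1 ✓), N3 = 28 + 2·19 = 66
check: (N1+N3)/N1 with N1 = 28, N3 = 66 gives 47/14; |achieved − target| = 0 ≤ 47/1400 ✓

N1=28 N2=19 achieved=47/14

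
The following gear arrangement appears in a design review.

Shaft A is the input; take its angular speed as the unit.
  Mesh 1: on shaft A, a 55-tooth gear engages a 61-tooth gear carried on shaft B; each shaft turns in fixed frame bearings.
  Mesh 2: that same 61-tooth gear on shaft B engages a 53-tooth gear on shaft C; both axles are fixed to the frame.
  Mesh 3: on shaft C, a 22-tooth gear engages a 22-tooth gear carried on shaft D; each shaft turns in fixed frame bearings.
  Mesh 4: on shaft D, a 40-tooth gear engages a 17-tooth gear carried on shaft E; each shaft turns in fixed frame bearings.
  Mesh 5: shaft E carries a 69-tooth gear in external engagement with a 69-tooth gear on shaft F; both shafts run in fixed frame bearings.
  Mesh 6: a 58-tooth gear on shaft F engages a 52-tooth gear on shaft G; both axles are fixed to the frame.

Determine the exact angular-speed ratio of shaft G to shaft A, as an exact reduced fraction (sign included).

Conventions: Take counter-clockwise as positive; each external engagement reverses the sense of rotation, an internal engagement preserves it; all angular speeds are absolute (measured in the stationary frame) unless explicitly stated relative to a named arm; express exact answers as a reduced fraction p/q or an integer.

31900/11713

class = fixed-axis compound train [6 meshes; 6 ratios multiply, 6 sense flips]
mesh 1 [55T→61T]: running ratio 55/61, sense −
mesh 2 [61T→53T]: running ratio 55/53, sense +
mesh 3 [22T→22T]: running ratio 55/53, sense −
mesh 4 [40T→17T]: running ratio 2200/901, sense +
mesh 5 [69T→69T]: running ratio 2200/901, sense −
mesh 6 [58T→52T]: running ratio 31900/11713, sense +
ω_out/ω_in = 31900/11713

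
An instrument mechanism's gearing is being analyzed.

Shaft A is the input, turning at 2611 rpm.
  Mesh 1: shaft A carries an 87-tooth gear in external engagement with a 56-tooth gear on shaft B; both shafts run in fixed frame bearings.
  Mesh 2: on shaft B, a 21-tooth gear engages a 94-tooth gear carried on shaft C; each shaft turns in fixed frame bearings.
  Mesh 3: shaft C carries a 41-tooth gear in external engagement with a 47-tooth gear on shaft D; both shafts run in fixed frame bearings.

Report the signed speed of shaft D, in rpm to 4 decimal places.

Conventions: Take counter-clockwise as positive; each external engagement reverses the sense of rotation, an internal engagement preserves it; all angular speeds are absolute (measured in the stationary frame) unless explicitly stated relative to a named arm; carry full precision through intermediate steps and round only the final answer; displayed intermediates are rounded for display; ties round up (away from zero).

topology: fixed-axis compound train — 3 meshes, A→D
mesh 1 [87T→56T]: ω = 2611.0000×87/56 = 4056.3750 rpm, sense flips to −
mesh 2 [21T→94T]: ω = 4056.3750×21/94 = 906.2114 rpm, sense flips to +
mesh 3 [41T→47T]: ω = 906.2114×41/47 = 790.5249 rpm, sense flips to −
signed output speed = -790.5249 rpm

-790.5249 rpm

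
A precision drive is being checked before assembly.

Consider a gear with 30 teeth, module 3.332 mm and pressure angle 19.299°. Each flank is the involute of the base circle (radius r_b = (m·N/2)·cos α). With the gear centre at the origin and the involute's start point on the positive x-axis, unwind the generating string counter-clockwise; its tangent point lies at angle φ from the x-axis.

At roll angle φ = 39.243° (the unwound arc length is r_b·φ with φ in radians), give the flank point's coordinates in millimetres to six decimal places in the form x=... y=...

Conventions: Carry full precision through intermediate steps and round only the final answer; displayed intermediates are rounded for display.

x=56.971679 y=4.819089

recognized (one wheel, involute flank): single-mesh tooth geometry, m = 3.332, N = 30
pitch radius r_p = m·N/2 = 3.332·30/2 = 49.980000
base radius r_b = r_p·cos α = 49.980000·cos 19.299° = 47.171460
roll angle φ = 39.243° = 0.68491956 rad
x = r_b·(cos φ + φ·sin φ) = 56.971679
y = r_b·(sin φ − φ·cos φ) = 4.819089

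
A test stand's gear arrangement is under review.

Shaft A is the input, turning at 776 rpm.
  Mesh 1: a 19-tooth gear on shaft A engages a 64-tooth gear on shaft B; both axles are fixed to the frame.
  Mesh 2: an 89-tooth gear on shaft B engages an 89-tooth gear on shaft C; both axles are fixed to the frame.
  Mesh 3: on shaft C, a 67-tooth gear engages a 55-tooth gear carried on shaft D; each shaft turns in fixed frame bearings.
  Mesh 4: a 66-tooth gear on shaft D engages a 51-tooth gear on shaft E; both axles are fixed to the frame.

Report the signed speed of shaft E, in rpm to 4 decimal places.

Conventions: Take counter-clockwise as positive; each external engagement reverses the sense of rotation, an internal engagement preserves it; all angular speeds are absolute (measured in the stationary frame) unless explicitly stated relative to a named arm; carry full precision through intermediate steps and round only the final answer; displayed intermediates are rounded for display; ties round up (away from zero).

recognized (5 fixed axles, 4 meshes): fixed-axis compound train
mesh 1 [19T→64T]: ω = 776.0000×19/64 = 230.3750 rpm, sense flips to −
mesh 2 [89T→89T]: ω = 230.3750×89/89 = 230.3750 rpm, sense flips to +
mesh 3 [67T→55T]: ω = 230.3750×67/55 = 280.6386 rpm, sense flips to −
mesh 4 [66T→51T]: ω = 280.6386×66/51 = 363.1794 rpm, sense flips to +
signed output speed = +363.1794 rpm

+363.1794 rpm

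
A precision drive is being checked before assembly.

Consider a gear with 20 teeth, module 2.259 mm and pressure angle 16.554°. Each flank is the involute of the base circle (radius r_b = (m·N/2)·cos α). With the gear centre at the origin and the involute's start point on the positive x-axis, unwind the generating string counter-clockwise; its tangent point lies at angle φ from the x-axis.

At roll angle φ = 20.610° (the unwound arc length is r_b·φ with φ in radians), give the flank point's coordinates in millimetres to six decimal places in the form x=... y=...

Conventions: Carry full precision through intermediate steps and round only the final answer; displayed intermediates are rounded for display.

x=23.009606 y=0.331625

single-mesh involute tooth geometry (20T wheel at module 2.259)
pitch radius r_p = m·N/2 = 2.259·20/2 = 22.590000
base radius r_b = r_p·cos α = 22.590000·cos 16.554° = 21.653681
roll angle φ = 20.610° = 0.35971236 rad
x = r_b·(cos φ + φ·sin φ) = 23.009606
y = r_b·(sin φ − φ·cos φ) = 0.331625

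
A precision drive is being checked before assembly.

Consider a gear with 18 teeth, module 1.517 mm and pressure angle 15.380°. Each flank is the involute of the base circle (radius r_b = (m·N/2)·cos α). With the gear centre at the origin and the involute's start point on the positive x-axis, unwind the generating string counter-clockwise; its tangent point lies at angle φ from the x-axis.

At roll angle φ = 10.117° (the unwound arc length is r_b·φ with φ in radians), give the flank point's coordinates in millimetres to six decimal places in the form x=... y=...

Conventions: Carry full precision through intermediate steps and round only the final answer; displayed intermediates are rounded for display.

recognized (one wheel, involute flank): single-mesh tooth geometry, m = 1.517, N = 18
pitch radius r_p = m·N/2 = 1.517·18/2 = 13.653000
base radius r_b = r_p·cos α = 13.653000·cos 15.380° = 13.164059
roll angle φ = 10.117° = 0.17657496 rad
x = r_b·(cos φ + φ·sin φ) = 13.367682
y = r_b·(sin φ − φ·cos φ) = 0.024082

x=13.367682 y=0.024082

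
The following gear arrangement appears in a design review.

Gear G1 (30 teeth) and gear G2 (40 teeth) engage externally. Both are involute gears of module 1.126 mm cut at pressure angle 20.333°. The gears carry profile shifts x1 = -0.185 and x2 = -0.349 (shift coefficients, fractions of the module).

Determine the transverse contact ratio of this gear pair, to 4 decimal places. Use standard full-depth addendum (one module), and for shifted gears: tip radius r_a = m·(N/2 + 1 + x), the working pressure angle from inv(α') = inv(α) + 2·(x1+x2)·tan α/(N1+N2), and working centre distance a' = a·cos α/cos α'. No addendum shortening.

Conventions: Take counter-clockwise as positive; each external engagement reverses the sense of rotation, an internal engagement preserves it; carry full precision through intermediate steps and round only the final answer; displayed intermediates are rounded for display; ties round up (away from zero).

1.8563

class = single-mesh tooth geometry [involute pair 30T × 40T, m = 1.126]
base radii: r_b1 = 15.837567, r_b2 = 21.116755
tip radii: r_a1 = 17.807690, r_a2 = 23.253026
inv(α') = inv(20.333°) + 2·(-0.185-0.349)·tan α/(30+40) = 0.01003456  ⇒  α' = 17.59648°
a' = a·cos α / cos α' = 39.4100·cos 20.333°/cos 17.59648° = 38.768322
action lengths: √(r_a1²−r_b1²) = 8.141579, √(r_a2²−r_b2²) = 9.735803
base pitch p_b = π·m·cos α = 3.317012
CR = (8.141579 + 9.735803 − 38.768322·sin 17.59648°)/3.317012 = 1.856272
contact ratio ≈ 1.8563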